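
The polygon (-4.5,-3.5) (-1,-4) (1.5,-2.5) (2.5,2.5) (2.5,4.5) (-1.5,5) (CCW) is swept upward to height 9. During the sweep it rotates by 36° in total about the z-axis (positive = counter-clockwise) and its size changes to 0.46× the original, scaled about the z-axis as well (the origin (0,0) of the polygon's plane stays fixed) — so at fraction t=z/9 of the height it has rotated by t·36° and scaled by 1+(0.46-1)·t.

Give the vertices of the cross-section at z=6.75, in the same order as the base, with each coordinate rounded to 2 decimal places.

Cross-section at z=6.75: (-1.44,-3.07) (0.55,-2.39) (1.47,-0.92) (0.65,2.00) (0.11,3.06) (-2.15,2.25)

t = z/height = 6.75/9 = 0.75
s = 1 + (scale-1)·z/height = 1 + (0.46-1)·6.75/9 = 0.595000
θ = twist·z/height = 36°·6.75/9 = 27.0000° = 0.471239 rad
cos θ = 0.891007, sin θ = 0.453990 (intermediates below are computed at full precision and shown rounded to 5 d.p.)
v1: (-4.5,-3.5) → rotate → (-2.42056,-5.16148) → ×s → (-1.44023,-3.07108) → (-1.44,-3.07)
v2: (-1,-4) → rotate → (0.92496,-4.01802) → ×s → (0.55035,-2.39072) → (0.55,-2.39)
v3: (1.5,-2.5) → rotate → (2.47149,-1.54653) → ×s → (1.47053,-0.92019) → (1.47,-0.92)
v4: (2.5,2.5) → rotate → (1.09254,3.36249) → ×s → (0.65006,2.00068) → (0.65,2.00)
v5: (2.5,4.5) → rotate → (0.18456,5.14451) → ×s → (0.10981,3.06098) → (0.11,3.06)
v6: (-1.5,5) → rotate → (-3.60646,3.77405) → ×s → (-2.14585,2.24556) → (-2.15,2.25)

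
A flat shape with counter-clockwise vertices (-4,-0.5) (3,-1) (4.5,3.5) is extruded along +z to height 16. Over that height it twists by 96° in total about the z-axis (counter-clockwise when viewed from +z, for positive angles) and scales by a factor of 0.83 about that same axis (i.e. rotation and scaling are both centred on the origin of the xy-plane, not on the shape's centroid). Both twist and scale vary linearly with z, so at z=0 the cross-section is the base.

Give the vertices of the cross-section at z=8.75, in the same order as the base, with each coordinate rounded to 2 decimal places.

t = z/height = 8.75/16 = 0.546875
s = 1 + (scale-1)·z/height = 1 + (0.83-1)·8.75/16 = 0.907031
θ = twist·z/height = 96°·8.75/16 = 52.5000° = 0.916298 rad
cos θ = 0.608761, sin θ = 0.793353 (intermediates below are computed at full precision and shown rounded to 5 d.p.)
v1: (-4,-0.5) → rotate → (-2.03837,-3.47779) → ×s → (-1.84886,-3.15447) → (-1.85,-3.15)
v2: (3,-1) → rotate → (2.61964,1.77130) → ×s → (2.37609,1.60662) → (2.38,1.61)
v3: (4.5,3.5) → rotate → (-0.03731,5.70076) → ×s → (-0.03384,5.17076) → (-0.03,5.17)

Cross-section at z=8.75: (-1.85,-3.15) (2.38,1.61) (-0.03,5.17)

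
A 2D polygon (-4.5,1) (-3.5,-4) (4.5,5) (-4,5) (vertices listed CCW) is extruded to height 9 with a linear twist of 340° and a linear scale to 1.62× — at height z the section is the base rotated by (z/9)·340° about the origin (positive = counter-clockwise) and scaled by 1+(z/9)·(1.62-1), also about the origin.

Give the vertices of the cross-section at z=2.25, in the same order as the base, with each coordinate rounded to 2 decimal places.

t = z/height = 2.25/9 = 0.25
s = 1 + (scale-1)·z/height = 1 + (1.62-1)·2.25/9 = 1.155000
θ = twist·z/height = 340°·2.25/9 = 85.0000° = 1.483530 rad
cos θ = 0.087156, sin θ = 0.996195 (intermediates below are computed at full precision and shown rounded to 5 d.p.)
v1: (-4.5,1) → rotate → (-1.38840,-4.39572) → ×s → (-1.60360,-5.07706) → (-1.60,-5.08)
v2: (-3.5,-4) → rotate → (3.67973,-3.83530) → ×s → (4.25009,-4.42978) → (4.25,-4.43)
v3: (4.5,5) → rotate → (-4.58877,4.91865) → ×s → (-5.30003,5.68105) → (-5.30,5.68)
v4: (-4,5) → rotate → (-5.32960,-3.54900) → ×s → (-6.15568,-4.09910) → (-6.16,-4.10)

Cross-section at z=2.25: (-1.60,-5.08) (4.25,-4.43) (-5.30,5.68) (-6.16,-4.10)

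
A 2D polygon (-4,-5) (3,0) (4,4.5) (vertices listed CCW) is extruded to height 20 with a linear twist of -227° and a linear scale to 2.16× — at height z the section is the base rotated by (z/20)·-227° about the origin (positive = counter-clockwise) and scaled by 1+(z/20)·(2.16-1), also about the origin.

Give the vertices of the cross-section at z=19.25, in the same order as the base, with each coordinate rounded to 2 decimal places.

t = z/height = 19.25/20 = 0.9625
s = 1 + (scale-1)·z/height = 1 + (2.16-1)·19.25/20 = 2.116500
θ = twist·z/height = -227°·19.25/20 = -218.4875° = -3.813326 rad
cos θ = -0.782744, sin θ = 0.622344 (intermediates below are computed at full precision and shown rounded to 5 d.p.)
v1: (-4,-5) → rotate → (6.24270,1.42434) → ×s → (13.21266,3.01462) → (13.21,3.01)
v2: (3,0) → rotate → (-2.34823,1.86703) → ×s → (-4.97003,3.95157) → (-4.97,3.95)
v3: (4,4.5) → rotate → (-5.93152,-1.03297) → ×s → (-12.55407,-2.18629) → (-12.55,-2.19)

Cross-section at z=19.25: (13.21,3.01) (-4.97,3.95) (-12.55,-2.19)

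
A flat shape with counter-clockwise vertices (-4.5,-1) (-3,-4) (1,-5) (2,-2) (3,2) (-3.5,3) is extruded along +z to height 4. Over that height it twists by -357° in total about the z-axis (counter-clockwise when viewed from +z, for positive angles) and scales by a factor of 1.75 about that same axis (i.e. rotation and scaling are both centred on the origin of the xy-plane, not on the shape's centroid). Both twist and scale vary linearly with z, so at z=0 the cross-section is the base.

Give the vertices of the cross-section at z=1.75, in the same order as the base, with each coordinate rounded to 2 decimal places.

Cross-section at z=1.75: (4.93,3.63) (1.50,6.47) (-3.90,5.54) (-3.50,1.36) (-2.57,-4.04) (5.86,-1.77)

t = z/height = 1.75/4 = 0.4375
s = 1 + (scale-1)·z/height = 1 + (1.75-1)·1.75/4 = 1.328125
θ = twist·z/height = -357°·1.75/4 = -156.1875° = -2.725986 rad
cos θ = -0.914872, sin θ = -0.403745 (intermediates below are computed at full precision and shown rounded to 5 d.p.)
v1: (-4.5,-1) → rotate → (3.71318,2.73172) → ×s → (4.93156,3.62807) → (4.93,3.63)
v2: (-3,-4) → rotate → (1.12964,4.87072) → ×s → (1.50030,6.46893) → (1.50,6.47)
v3: (1,-5) → rotate → (-2.93360,4.17061) → ×s → (-3.89618,5.53910) → (-3.90,5.54)
v4: (2,-2) → rotate → (-2.63723,1.02225) → ×s → (-3.50258,1.35768) → (-3.50,1.36)
v5: (3,2) → rotate → (-1.93713,-3.04098) → ×s → (-2.57274,-4.03880) → (-2.57,-4.04)
v6: (-3.5,3) → rotate → (4.41329,-1.33151) → ×s → (5.86139,-1.76841) → (5.86,-1.77)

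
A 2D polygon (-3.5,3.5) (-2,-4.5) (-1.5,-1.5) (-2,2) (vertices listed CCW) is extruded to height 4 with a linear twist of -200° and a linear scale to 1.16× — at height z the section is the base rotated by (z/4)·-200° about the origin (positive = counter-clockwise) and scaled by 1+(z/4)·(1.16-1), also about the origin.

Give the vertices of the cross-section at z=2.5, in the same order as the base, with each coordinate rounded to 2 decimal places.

t = z/height = 2.5/4 = 0.625
s = 1 + (scale-1)·z/height = 1 + (1.16-1)·2.5/4 = 1.100000
θ = twist·z/height = -200°·2.5/4 = -125.0000° = -2.181662 rad
cos θ = -0.573576, sin θ = -0.819152 (intermediates below are computed at full precision and shown rounded to 5 d.p.)
v1: (-3.5,3.5) → rotate → (4.87455,0.85951) → ×s → (5.36200,0.94547) → (5.36,0.95)
v2: (-2,-4.5) → rotate → (-2.53903,4.21940) → ×s → (-2.79293,4.64134) → (-2.79,4.64)
v3: (-1.5,-1.5) → rotate → (-0.36836,2.08909) → ×s → (-0.40520,2.29800) → (-0.41,2.30)
v4: (-2,2) → rotate → (2.78546,0.49115) → ×s → (3.06400,0.54027) → (3.06,0.54)

Cross-section at z=2.5: (5.36,0.95) (-2.79,4.64) (-0.41,2.30) (3.06,0.54)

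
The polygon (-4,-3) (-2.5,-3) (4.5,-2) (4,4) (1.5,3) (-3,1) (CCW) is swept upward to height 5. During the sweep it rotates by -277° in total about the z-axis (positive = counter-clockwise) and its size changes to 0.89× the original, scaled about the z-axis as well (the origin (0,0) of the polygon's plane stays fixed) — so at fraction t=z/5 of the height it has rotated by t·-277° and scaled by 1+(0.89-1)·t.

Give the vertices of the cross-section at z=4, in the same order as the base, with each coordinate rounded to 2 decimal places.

Cross-section at z=4: (4.54,-0.38) (3.52,0.53) (-1.86,4.09) (-5.15,-0.31) (-2.84,-1.14) (1.44,-2.50)

t = z/height = 4/5 = 0.8
s = 1 + (scale-1)·z/height = 1 + (0.89-1)·4/5 = 0.912000
θ = twist·z/height = -277°·4/5 = -221.6000° = -3.867650 rad
cos θ = -0.747798, sin θ = 0.663926 (intermediates below are computed at full precision and shown rounded to 5 d.p.)
v1: (-4,-3) → rotate → (4.98297,-0.41231) → ×s → (4.54447,-0.37603) → (4.54,-0.38)
v2: (-2.5,-3) → rotate → (3.86127,0.58358) → ×s → (3.52148,0.53222) → (3.52,0.53)
v3: (4.5,-2) → rotate → (-2.03724,4.48326) → ×s → (-1.85796,4.08874) → (-1.86,4.09)
v4: (4,4) → rotate → (-5.64690,-0.33549) → ×s → (-5.14997,-0.30596) → (-5.15,-0.31)
v5: (1.5,3) → rotate → (-3.11348,-1.24750) → ×s → (-2.83949,-1.13772) → (-2.84,-1.14)
v6: (-3,1) → rotate → (1.57947,-2.73958) → ×s → (1.44047,-2.49849) → (1.44,-2.50)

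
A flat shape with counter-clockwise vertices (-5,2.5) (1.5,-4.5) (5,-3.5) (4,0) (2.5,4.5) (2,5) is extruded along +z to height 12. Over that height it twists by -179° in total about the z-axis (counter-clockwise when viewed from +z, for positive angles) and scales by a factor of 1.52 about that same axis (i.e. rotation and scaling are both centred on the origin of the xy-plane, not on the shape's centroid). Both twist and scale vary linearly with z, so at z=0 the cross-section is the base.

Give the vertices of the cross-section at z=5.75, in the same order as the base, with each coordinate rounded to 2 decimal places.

t = z/height = 5.75/12 = 0.479167
s = 1 + (scale-1)·z/height = 1 + (1.52-1)·5.75/12 = 1.249167
θ = twist·z/height = -179°·5.75/12 = -85.7708° = -1.496983 rad
cos θ = 0.073746, sin θ = -0.997277 (intermediates below are computed at full precision and shown rounded to 5 d.p.)
v1: (-5,2.5) → rotate → (2.12446,5.17075) → ×s → (2.65381,6.45913) → (2.65,6.46)
v2: (1.5,-4.5) → rotate → (-4.37713,-1.82777) → ×s → (-5.46776,-2.28319) → (-5.47,-2.28)
v3: (5,-3.5) → rotate → (-3.12174,-5.24450) → ×s → (-3.89957,-6.55125) → (-3.90,-6.55)
v4: (4,0) → rotate → (0.29498,-3.98911) → ×s → (0.36848,-4.98306) → (0.37,-4.98)
v5: (2.5,4.5) → rotate → (4.67211,-2.16134) → ×s → (5.83625,-2.69987) → (5.84,-2.70)
v6: (2,5) → rotate → (5.13388,-1.62582) → ×s → (6.41307,-2.03093) → (6.41,-2.03)

Cross-section at z=5.75: (2.65,6.46) (-5.47,-2.28) (-3.90,-6.55) (0.37,-4.98) (5.84,-2.70) (6.41,-2.03)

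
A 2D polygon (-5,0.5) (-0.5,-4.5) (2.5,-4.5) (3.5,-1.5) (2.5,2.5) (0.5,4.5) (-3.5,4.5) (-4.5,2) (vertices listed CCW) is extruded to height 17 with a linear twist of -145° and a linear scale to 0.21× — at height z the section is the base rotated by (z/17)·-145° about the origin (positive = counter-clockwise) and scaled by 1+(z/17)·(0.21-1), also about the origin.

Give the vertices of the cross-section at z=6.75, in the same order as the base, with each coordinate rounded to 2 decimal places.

Cross-section at z=6.75: (-1.55,3.08) (-2.79,-1.37) (-1.69,-3.10) (0.42,-2.58) (2.37,-0.53) (2.79,1.37) (1.32,3.68) (-0.50,3.34)

t = z/height = 6.75/17 = 0.397059
s = 1 + (scale-1)·z/height = 1 + (0.21-1)·6.75/17 = 0.686324
θ = twist·z/height = -145°·6.75/17 = -57.5735° = -1.004848 rad
cos θ = 0.536217, sin θ = -0.844080 (intermediates below are computed at full precision and shown rounded to 5 d.p.)
v1: (-5,0.5) → rotate → (-2.25904,4.48851) → ×s → (-1.55044,3.08057) → (-1.55,3.08)
v2: (-0.5,-4.5) → rotate → (-4.06647,-1.99094) → ×s → (-2.79091,-1.36643) → (-2.79,-1.37)
v3: (2.5,-4.5) → rotate → (-2.45782,-4.52318) → ×s → (-1.68686,-3.10436) → (-1.69,-3.10)
v4: (3.5,-1.5) → rotate → (0.61064,-3.75861) → ×s → (0.41910,-2.57962) → (0.42,-2.58)
v5: (2.5,2.5) → rotate → (3.45074,-0.76966) → ×s → (2.36833,-0.52823) → (2.37,-0.53)
v6: (0.5,4.5) → rotate → (4.06647,1.99094) → ×s → (2.79091,1.36643) → (2.79,1.37)
v7: (-3.5,4.5) → rotate → (1.92160,5.36726) → ×s → (1.31884,3.68367) → (1.32,3.68)
v8: (-4.5,2) → rotate → (-0.72482,4.87079) → ×s → (-0.49746,3.34294) → (-0.50,3.34)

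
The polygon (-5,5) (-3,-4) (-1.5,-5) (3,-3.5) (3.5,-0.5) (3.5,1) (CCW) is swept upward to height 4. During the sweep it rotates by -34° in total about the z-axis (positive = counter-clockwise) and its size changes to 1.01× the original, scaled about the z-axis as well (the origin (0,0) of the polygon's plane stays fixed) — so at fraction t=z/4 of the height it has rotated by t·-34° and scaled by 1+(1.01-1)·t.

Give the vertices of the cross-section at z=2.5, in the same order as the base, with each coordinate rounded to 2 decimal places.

Cross-section at z=2.5: (-2.87,6.51) (-4.27,-2.66) (-3.23,-4.14) (1.54,-4.38) (3.10,-1.75) (3.65,-0.34)

t = z/height = 2.5/4 = 0.625
s = 1 + (scale-1)·z/height = 1 + (1.01-1)·2.5/4 = 1.006250
θ = twist·z/height = -34°·2.5/4 = -21.2500° = -0.370882 rad
cos θ = 0.932008, sin θ = -0.362438 (intermediates below are computed at full precision and shown rounded to 5 d.p.)
v1: (-5,5) → rotate → (-2.84785,6.47223) → ×s → (-2.86565,6.51268) → (-2.87,6.51)
v2: (-3,-4) → rotate → (-4.24578,-2.64072) → ×s → (-4.27231,-2.65722) → (-4.27,-2.66)
v3: (-1.5,-5) → rotate → (-3.21020,-4.11638) → ×s → (-3.23027,-4.14211) → (-3.23,-4.14)
v4: (3,-3.5) → rotate → (1.52749,-4.34934) → ×s → (1.53704,-4.37653) → (1.54,-4.38)
v5: (3.5,-0.5) → rotate → (3.08081,-1.73454) → ×s → (3.10006,-1.74538) → (3.10,-1.75)
v6: (3.5,1) → rotate → (3.62447,-0.33653) → ×s → (3.64712,-0.33863) → (3.65,-0.34)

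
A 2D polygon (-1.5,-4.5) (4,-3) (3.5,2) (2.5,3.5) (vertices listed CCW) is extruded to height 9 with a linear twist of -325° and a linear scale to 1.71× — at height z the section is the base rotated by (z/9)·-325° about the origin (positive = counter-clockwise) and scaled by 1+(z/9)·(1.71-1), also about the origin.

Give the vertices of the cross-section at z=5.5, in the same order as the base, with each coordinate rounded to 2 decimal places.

t = z/height = 5.5/9 = 0.611111
s = 1 + (scale-1)·z/height = 1 + (1.71-1)·5.5/9 = 1.433889
θ = twist·z/height = -325°·5.5/9 = -198.6111° = -3.466418 rad
cos θ = -0.947707, sin θ = 0.319143 (intermediates below are computed at full precision and shown rounded to 5 d.p.)
v1: (-1.5,-4.5) → rotate → (2.85770,3.78596) → ×s → (4.09763,5.42865) → (4.10,5.43)
v2: (4,-3) → rotate → (-2.83340,4.11969) → ×s → (-4.06278,5.90718) → (-4.06,5.91)
v3: (3.5,2) → rotate → (-3.95526,-0.77841) → ×s → (-5.67140,-1.11616) → (-5.67,-1.12)
v4: (2.5,3.5) → rotate → (-3.48627,-2.51912) → ×s → (-4.99892,-3.61213) → (-5.00,-3.61)

Cross-section at z=5.5: (4.10,5.43) (-4.06,5.91) (-5.67,-1.12) (-5.00,-3.61)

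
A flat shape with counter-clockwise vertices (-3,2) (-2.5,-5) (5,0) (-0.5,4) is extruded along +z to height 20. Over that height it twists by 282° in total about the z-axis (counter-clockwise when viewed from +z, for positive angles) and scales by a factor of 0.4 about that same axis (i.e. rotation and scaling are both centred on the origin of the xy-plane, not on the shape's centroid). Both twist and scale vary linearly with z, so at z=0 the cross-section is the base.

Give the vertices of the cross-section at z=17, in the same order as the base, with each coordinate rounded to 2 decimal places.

t = z/height = 17/20 = 0.85
s = 1 + (scale-1)·z/height = 1 + (0.4-1)·17/20 = 0.490000
θ = twist·z/height = 282°·17/20 = 239.7000° = 4.183554 rad
cos θ = -0.504528, sin θ = -0.863396 (intermediates below are computed at full precision and shown rounded to 5 d.p.)
v1: (-3,2) → rotate → (3.24037,1.58113) → ×s → (1.58778,0.77475) → (1.59,0.77)
v2: (-2.5,-5) → rotate → (-3.05566,4.68113) → ×s → (-1.49727,2.29375) → (-1.50,2.29)
v3: (5,0) → rotate → (-2.52264,-4.31698) → ×s → (-1.23609,-2.11532) → (-1.24,-2.12)
v4: (-0.5,4) → rotate → (3.70585,-1.58641) → ×s → (1.81586,-0.77734) → (1.82,-0.78)

Cross-section at z=17: (1.59,0.77) (-1.50,2.29) (-1.24,-2.12) (1.82,-0.78)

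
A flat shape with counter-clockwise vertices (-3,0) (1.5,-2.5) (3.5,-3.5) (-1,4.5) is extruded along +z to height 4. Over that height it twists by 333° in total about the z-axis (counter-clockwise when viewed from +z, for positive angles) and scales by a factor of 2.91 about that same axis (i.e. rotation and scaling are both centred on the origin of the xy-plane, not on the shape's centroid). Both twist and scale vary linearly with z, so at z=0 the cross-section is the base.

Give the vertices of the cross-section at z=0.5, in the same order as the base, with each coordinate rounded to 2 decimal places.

Cross-section at z=0.5: (-2.78,-2.47) (3.45,-1.08) (6.12,-0.36) (-4.63,3.34)

t = z/height = 0.5/4 = 0.125
s = 1 + (scale-1)·z/height = 1 + (2.91-1)·0.5/4 = 1.238750
θ = twist·z/height = 333°·0.5/4 = 41.6250° = 0.726493 rad
cos θ = 0.747508, sin θ = 0.664252 (intermediates below are computed at full precision and shown rounded to 5 d.p.)
v1: (-3,0) → rotate → (-2.24252,-1.99276) → ×s → (-2.77793,-2.46853) → (-2.78,-2.47)
v2: (1.5,-2.5) → rotate → (2.78189,-0.87239) → ×s → (3.44607,-1.08068) → (3.45,-1.08)
v3: (3.5,-3.5) → rotate → (4.94116,-0.29140) → ×s → (6.12087,-0.36097) → (6.12,-0.36)
v4: (-1,4.5) → rotate → (-3.73664,2.69954) → ×s → (-4.62877,3.34405) → (-4.63,3.34)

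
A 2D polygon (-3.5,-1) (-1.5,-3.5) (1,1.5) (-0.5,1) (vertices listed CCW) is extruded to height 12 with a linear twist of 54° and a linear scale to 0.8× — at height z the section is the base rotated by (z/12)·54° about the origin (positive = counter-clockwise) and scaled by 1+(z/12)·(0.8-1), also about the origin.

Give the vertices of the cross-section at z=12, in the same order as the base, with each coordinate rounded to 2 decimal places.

Cross-section at z=12: (-1.00,-2.74) (1.56,-2.62) (-0.50,1.35) (-0.88,0.15)

t = z/height = 12/12 = 1
s = 1 + (scale-1)·z/height = 1 + (0.8-1)·12/12 = 0.800000
θ = twist·z/height = 54°·12/12 = 54.0000° = 0.942478 rad
cos θ = 0.587785, sin θ = 0.809017 (intermediates below are computed at full precision and shown rounded to 5 d.p.)
v1: (-3.5,-1) → rotate → (-1.24823,-3.41934) → ×s → (-0.99859,-2.73548) → (-1.00,-2.74)
v2: (-1.5,-3.5) → rotate → (1.94988,-3.27077) → ×s → (1.55991,-2.61662) → (1.56,-2.62)
v3: (1,1.5) → rotate → (-0.62574,1.69069) → ×s → (-0.50059,1.35256) → (-0.50,1.35)
v4: (-0.5,1) → rotate → (-1.10291,0.18328) → ×s → (-0.88233,0.14662) → (-0.88,0.15)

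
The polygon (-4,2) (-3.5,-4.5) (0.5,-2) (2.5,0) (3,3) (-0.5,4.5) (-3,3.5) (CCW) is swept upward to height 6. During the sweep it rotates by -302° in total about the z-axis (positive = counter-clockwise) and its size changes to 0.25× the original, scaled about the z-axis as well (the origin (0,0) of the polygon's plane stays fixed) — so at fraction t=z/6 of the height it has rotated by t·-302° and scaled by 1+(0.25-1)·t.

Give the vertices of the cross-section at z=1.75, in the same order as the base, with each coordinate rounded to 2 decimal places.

t = z/height = 1.75/6 = 0.291667
s = 1 + (scale-1)·z/height = 1 + (0.25-1)·1.75/6 = 0.781250
θ = twist·z/height = -302°·1.75/6 = -88.0833° = -1.537344 rad
cos θ = 0.033446, sin θ = -0.999441 (intermediates below are computed at full precision and shown rounded to 5 d.p.)
v1: (-4,2) → rotate → (1.86510,4.06465) → ×s → (1.45711,3.17551) → (1.46,3.18)
v2: (-3.5,-4.5) → rotate → (-4.61454,3.34754) → ×s → (-3.60511,2.61526) → (-3.61,2.62)
v3: (0.5,-2) → rotate → (-1.98216,-0.56661) → ×s → (-1.54856,-0.44267) → (-1.55,-0.44)
v4: (2.5,0) → rotate → (0.08361,-2.49860) → ×s → (0.06532,-1.95203) → (0.07,-1.95)
v5: (3,3) → rotate → (3.09866,-2.89798) → ×s → (2.42083,-2.26405) → (2.42,-2.26)
v6: (-0.5,4.5) → rotate → (4.48076,0.65023) → ×s → (3.50059,0.50799) → (3.50,0.51)
v7: (-3,3.5) → rotate → (3.39770,3.11538) → ×s → (2.65446,2.43389) → (2.65,2.43)

Cross-section at z=1.75: (1.46,3.18) (-3.61,2.62) (-1.55,-0.44) (0.07,-1.95) (2.42,-2.26) (3.50,0.51) (2.65,2.43)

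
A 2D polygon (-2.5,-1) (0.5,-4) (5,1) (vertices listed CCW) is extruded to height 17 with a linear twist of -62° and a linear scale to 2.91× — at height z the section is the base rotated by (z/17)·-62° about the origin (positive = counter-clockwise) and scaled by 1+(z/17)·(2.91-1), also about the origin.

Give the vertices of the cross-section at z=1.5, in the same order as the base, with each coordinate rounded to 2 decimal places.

Cross-section at z=1.5: (-3.02,-0.88) (0.14,-4.71) (5.93,0.61)

t = z/height = 1.5/17 = 0.0882353
s = 1 + (scale-1)·z/height = 1 + (2.91-1)·1.5/17 = 1.168529
θ = twist·z/height = -62°·1.5/17 = -5.4706° = -0.095480 rad
cos θ = 0.995445, sin θ = -0.095335 (intermediates below are computed at full precision and shown rounded to 5 d.p.)
v1: (-2.5,-1) → rotate → (-2.58395,-0.75711) → ×s → (-3.01942,-0.88470) → (-3.02,-0.88)
v2: (0.5,-4) → rotate → (0.11638,-4.02945) → ×s → (0.13600,-4.70853) → (0.14,-4.71)
v3: (5,1) → rotate → (5.07256,0.51877) → ×s → (5.92744,0.60620) → (5.93,0.61)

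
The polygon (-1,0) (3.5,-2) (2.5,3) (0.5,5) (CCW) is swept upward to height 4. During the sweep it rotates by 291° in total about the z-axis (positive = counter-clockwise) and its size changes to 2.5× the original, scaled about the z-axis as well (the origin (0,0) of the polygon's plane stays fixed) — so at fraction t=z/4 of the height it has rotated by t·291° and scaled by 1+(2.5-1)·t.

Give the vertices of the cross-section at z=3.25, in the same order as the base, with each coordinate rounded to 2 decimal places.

t = z/height = 3.25/4 = 0.8125
s = 1 + (scale-1)·z/height = 1 + (2.5-1)·3.25/4 = 2.218750
θ = twist·z/height = 291°·3.25/4 = 236.4375° = 4.126613 rad
cos θ = -0.552846, sin θ = -0.833283 (intermediates below are computed at full precision and shown rounded to 5 d.p.)
v1: (-1,0) → rotate → (0.55285,0.83328) → ×s → (1.22663,1.84885) → (1.23,1.85)
v2: (3.5,-2) → rotate → (-3.60153,-1.81080) → ×s → (-7.99089,-4.01771) → (-7.99,-4.02)
v3: (2.5,3) → rotate → (1.11773,-3.74175) → ×s → (2.47997,-8.30200) → (2.48,-8.30)
v4: (0.5,5) → rotate → (3.88999,-3.18087) → ×s → (8.63092,-7.05756) → (8.63,-7.06)

Cross-section at z=3.25: (1.23,1.85) (-7.99,-4.02) (2.48,-8.30) (8.63,-7.06)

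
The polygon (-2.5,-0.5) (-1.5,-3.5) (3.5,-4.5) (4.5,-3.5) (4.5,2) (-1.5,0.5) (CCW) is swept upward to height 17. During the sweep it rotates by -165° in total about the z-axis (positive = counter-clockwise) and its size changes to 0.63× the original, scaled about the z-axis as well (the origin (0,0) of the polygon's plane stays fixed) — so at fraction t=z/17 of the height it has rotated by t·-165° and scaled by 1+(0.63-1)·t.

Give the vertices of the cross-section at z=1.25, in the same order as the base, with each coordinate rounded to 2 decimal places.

Cross-section at z=1.25: (-2.48,0.04) (-2.14,-3.02) (2.41,-5.00) (3.56,-4.25) (4.69,0.98) (-1.32,0.78)

t = z/height = 1.25/17 = 0.0735294
s = 1 + (scale-1)·z/height = 1 + (0.63-1)·1.25/17 = 0.972794
θ = twist·z/height = -165°·1.25/17 = -12.1324° = -0.211750 rad
cos θ = 0.977665, sin θ = -0.210171 (intermediates below are computed at full precision and shown rounded to 5 d.p.)
v1: (-2.5,-0.5) → rotate → (-2.54925,0.03659) → ×s → (-2.47989,0.03560) → (-2.48,0.04)
v2: (-1.5,-3.5) → rotate → (-2.20209,-3.10657) → ×s → (-2.14218,-3.02205) → (-2.14,-3.02)
v3: (3.5,-4.5) → rotate → (2.47606,-5.13509) → ×s → (2.40870,-4.99538) → (2.41,-5.00)
v4: (4.5,-3.5) → rotate → (3.66389,-4.36759) → ×s → (3.56421,-4.24877) → (3.56,-4.25)
v5: (4.5,2) → rotate → (4.81983,1.00956) → ×s → (4.68870,0.98210) → (4.69,0.98)
v6: (-1.5,0.5) → rotate → (-1.36141,0.80409) → ×s → (-1.32437,0.78221) → (-1.32,0.78)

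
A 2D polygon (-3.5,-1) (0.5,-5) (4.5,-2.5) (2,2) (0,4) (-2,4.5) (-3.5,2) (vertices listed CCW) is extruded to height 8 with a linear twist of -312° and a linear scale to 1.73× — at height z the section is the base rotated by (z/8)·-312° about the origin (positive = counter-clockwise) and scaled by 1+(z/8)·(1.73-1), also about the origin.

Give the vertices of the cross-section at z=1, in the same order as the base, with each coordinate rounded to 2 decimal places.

t = z/height = 1/8 = 0.125
s = 1 + (scale-1)·z/height = 1 + (1.73-1)·1/8 = 1.091250
θ = twist·z/height = -312°·1/8 = -39.0000° = -0.680678 rad
cos θ = 0.777146, sin θ = -0.629320 (intermediates below are computed at full precision and shown rounded to 5 d.p.)
v1: (-3.5,-1) → rotate → (-3.34933,1.42548) → ×s → (-3.65496,1.55555) → (-3.65,1.56)
v2: (0.5,-5) → rotate → (-2.75803,-4.20039) → ×s → (-3.00970,-4.58368) → (-3.01,-4.58)
v3: (4.5,-2.5) → rotate → (1.92386,-4.77481) → ×s → (2.09941,-5.21051) → (2.10,-5.21)
v4: (2,2) → rotate → (2.81293,0.29565) → ×s → (3.06961,0.32263) → (3.07,0.32)
v5: (0,4) → rotate → (2.51728,3.10858) → ×s → (2.74698,3.39224) → (2.75,3.39)
v6: (-2,4.5) → rotate → (1.27765,4.75580) → ×s → (1.39424,5.18976) → (1.39,5.19)
v7: (-3.5,2) → rotate → (-1.46137,3.75691) → ×s → (-1.59472,4.09973) → (-1.59,4.10)

Cross-section at z=1: (-3.65,1.56) (-3.01,-4.58) (2.10,-5.21) (3.07,0.32) (2.75,3.39) (1.39,5.19) (-1.59,4.10)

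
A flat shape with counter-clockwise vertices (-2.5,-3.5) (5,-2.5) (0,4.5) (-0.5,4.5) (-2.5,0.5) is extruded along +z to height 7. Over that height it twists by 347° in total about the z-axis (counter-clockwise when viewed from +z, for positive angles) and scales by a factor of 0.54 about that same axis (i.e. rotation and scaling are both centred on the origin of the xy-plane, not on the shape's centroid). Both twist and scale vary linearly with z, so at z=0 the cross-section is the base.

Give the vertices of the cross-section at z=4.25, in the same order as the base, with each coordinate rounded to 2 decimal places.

Cross-section at z=4.25: (0.26,3.09) (-4.02,-0.29) (1.65,-2.79) (1.96,-2.61) (1.73,0.61)

t = z/height = 4.25/7 = 0.607143
s = 1 + (scale-1)·z/height = 1 + (0.54-1)·4.25/7 = 0.720714
θ = twist·z/height = 347°·4.25/7 = 210.6786° = 3.677035 rad
cos θ = -0.860043, sin θ = -0.510221 (intermediates below are computed at full precision and shown rounded to 5 d.p.)
v1: (-2.5,-3.5) → rotate → (0.36433,4.28570) → ×s → (0.26258,3.08877) → (0.26,3.09)
v2: (5,-2.5) → rotate → (-5.57577,-0.40100) → ×s → (-4.01854,-0.28901) → (-4.02,-0.29)
v3: (0,4.5) → rotate → (2.29600,-3.87019) → ×s → (1.65476,-2.78930) → (1.65,-2.79)
v4: (-0.5,4.5) → rotate → (2.72602,-3.61508) → ×s → (1.96468,-2.60544) → (1.96,-2.61)
v5: (-2.5,0.5) → rotate → (2.40522,0.84553) → ×s → (1.73348,0.60939) → (1.73,0.61)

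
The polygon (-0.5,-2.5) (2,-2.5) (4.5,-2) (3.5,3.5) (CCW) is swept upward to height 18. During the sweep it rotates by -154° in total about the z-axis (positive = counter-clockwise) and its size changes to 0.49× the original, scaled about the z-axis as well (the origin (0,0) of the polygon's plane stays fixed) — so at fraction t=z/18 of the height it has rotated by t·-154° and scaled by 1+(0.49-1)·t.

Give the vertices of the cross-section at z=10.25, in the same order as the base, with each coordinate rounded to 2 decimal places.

t = z/height = 10.25/18 = 0.569444
s = 1 + (scale-1)·z/height = 1 + (0.49-1)·10.25/18 = 0.709583
θ = twist·z/height = -154°·10.25/18 = -87.6944° = -1.530557 rad
cos θ = 0.040229, sin θ = -0.999190 (intermediates below are computed at full precision and shown rounded to 5 d.p.)
v1: (-0.5,-2.5) → rotate → (-2.51809,0.39902) → ×s → (-1.78680,0.28314) → (-1.79,0.28)
v2: (2,-2.5) → rotate → (-2.41752,-2.09895) → ×s → (-1.71543,-1.48938) → (-1.72,-1.49)
v3: (4.5,-2) → rotate → (-1.81735,-4.57681) → ×s → (-1.28956,-3.24763) → (-1.29,-3.25)
v4: (3.5,3.5) → rotate → (3.63797,-3.35637) → ×s → (2.58144,-2.38162) → (2.58,-2.38)

Cross-section at z=10.25: (-1.79,0.28) (-1.72,-1.49) (-1.29,-3.25) (2.58,-2.38)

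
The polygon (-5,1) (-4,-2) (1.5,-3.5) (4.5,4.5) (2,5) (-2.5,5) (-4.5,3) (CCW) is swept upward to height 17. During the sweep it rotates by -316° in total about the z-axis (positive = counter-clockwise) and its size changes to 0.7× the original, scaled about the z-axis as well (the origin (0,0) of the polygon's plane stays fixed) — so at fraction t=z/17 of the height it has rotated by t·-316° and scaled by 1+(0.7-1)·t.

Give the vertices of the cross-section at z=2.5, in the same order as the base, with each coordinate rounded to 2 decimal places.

t = z/height = 2.5/17 = 0.147059
s = 1 + (scale-1)·z/height = 1 + (0.7-1)·2.5/17 = 0.955882
θ = twist·z/height = -316°·2.5/17 = -46.4706° = -0.811065 rad
cos θ = 0.688727, sin θ = -0.725021 (intermediates below are computed at full precision and shown rounded to 5 d.p.)
v1: (-5,1) → rotate → (-2.71861,4.31383) → ×s → (-2.59867,4.12352) → (-2.60,4.12)
v2: (-4,-2) → rotate → (-4.20495,1.52263) → ×s → (-4.01944,1.45546) → (-4.02,1.46)
v3: (1.5,-3.5) → rotate → (-1.50448,-3.49808) → ×s → (-1.43811,-3.34375) → (-1.44,-3.34)
v4: (4.5,4.5) → rotate → (6.36186,-0.16332) → ×s → (6.08119,-0.15612) → (6.08,-0.16)
v5: (2,5) → rotate → (5.00256,1.99359) → ×s → (4.78186,1.90564) → (4.78,1.91)
v6: (-2.5,5) → rotate → (1.90329,5.25619) → ×s → (1.81932,5.02430) → (1.82,5.02)
v7: (-4.5,3) → rotate → (-0.92421,5.32877) → ×s → (-0.88343,5.09368) → (-0.88,5.09)

Cross-section at z=2.5: (-2.60,4.12) (-4.02,1.46) (-1.44,-3.34) (6.08,-0.16) (4.78,1.91) (1.82,5.02) (-0.88,5.09)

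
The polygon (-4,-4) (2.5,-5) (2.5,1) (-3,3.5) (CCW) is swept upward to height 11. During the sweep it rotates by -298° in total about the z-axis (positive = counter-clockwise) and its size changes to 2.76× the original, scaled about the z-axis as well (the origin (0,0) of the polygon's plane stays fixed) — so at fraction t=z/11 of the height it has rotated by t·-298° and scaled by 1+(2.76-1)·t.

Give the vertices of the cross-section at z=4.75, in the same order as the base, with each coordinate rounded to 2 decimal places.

t = z/height = 4.75/11 = 0.431818
s = 1 + (scale-1)·z/height = 1 + (2.76-1)·4.75/11 = 1.760000
θ = twist·z/height = -298°·4.75/11 = -128.6818° = -2.245921 rad
cos θ = -0.624995, sin θ = -0.780629 (intermediates below are computed at full precision and shown rounded to 5 d.p.)
v1: (-4,-4) → rotate → (-0.62254,5.62249) → ×s → (-1.09566,9.89559) → (-1.10,9.90)
v2: (2.5,-5) → rotate → (-5.46563,1.17340) → ×s → (-9.61951,2.06519) → (-9.62,2.07)
v3: (2.5,1) → rotate → (-0.78186,-2.57657) → ×s → (-1.37607,-4.53476) → (-1.38,-4.53)
v4: (-3,3.5) → rotate → (4.60719,0.15440) → ×s → (8.10865,0.27175) → (8.11,0.27)

Cross-section at z=4.75: (-1.10,9.90) (-9.62,2.07) (-1.38,-4.53) (8.11,0.27)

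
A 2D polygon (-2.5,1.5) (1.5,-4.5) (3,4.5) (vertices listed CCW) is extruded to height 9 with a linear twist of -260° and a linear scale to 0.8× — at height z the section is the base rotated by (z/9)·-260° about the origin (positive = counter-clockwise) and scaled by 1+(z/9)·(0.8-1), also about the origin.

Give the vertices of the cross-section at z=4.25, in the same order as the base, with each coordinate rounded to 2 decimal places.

t = z/height = 4.25/9 = 0.472222
s = 1 + (scale-1)·z/height = 1 + (0.8-1)·4.25/9 = 0.905556
θ = twist·z/height = -260°·4.25/9 = -122.7778° = -2.142876 rad
cos θ = -0.541382, sin θ = -0.840777 (intermediates below are computed at full precision and shown rounded to 5 d.p.)
v1: (-2.5,1.5) → rotate → (2.61462,1.28987) → ×s → (2.36768,1.16805) → (2.37,1.17)
v2: (1.5,-4.5) → rotate → (-4.59557,1.17505) → ×s → (-4.16154,1.06408) → (-4.16,1.06)
v3: (3,4.5) → rotate → (2.15935,-4.95855) → ×s → (1.95541,-4.49024) → (1.96,-4.49)

Cross-section at z=4.25: (2.37,1.17) (-4.16,1.06) (1.96,-4.49)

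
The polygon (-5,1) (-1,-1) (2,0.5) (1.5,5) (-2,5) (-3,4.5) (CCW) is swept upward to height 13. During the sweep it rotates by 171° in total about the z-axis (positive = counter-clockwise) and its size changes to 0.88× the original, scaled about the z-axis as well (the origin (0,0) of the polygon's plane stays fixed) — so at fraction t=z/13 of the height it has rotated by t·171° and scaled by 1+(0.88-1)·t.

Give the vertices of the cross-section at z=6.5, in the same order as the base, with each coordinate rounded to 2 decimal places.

t = z/height = 6.5/13 = 0.5
s = 1 + (scale-1)·z/height = 1 + (0.88-1)·6.5/13 = 0.940000
θ = twist·z/height = 171°·6.5/13 = 85.5000° = 1.492257 rad
cos θ = 0.078459, sin θ = 0.996917 (intermediates below are computed at full precision and shown rounded to 5 d.p.)
v1: (-5,1) → rotate → (-1.38921,-4.90613) → ×s → (-1.30586,-4.61176) → (-1.31,-4.61)
v2: (-1,-1) → rotate → (0.91846,-1.07538) → ×s → (0.86335,-1.01085) → (0.86,-1.01)
v3: (2,0.5) → rotate → (-0.34154,2.03306) → ×s → (-0.32105,1.91108) → (-0.32,1.91)
v4: (1.5,5) → rotate → (-4.86690,1.88767) → ×s → (-4.57488,1.77441) → (-4.57,1.77)
v5: (-2,5) → rotate → (-5.14150,-1.60154) → ×s → (-4.83301,-1.50545) → (-4.83,-1.51)
v6: (-3,4.5) → rotate → (-4.72151,-2.63769) → ×s → (-4.43821,-2.47942) → (-4.44,-2.48)

Cross-section at z=6.5: (-1.31,-4.61) (0.86,-1.01) (-0.32,1.91) (-4.57,1.77) (-4.83,-1.51) (-4.44,-2.48)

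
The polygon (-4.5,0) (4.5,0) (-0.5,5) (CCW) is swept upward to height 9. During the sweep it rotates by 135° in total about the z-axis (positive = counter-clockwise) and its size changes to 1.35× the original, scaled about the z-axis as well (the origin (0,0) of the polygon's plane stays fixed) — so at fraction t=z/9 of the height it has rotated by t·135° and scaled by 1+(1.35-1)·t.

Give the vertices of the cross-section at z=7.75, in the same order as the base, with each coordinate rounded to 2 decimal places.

Cross-section at z=7.75: (2.59,-5.25) (-2.59,5.25) (-5.55,-3.46)

t = z/height = 7.75/9 = 0.861111
s = 1 + (scale-1)·z/height = 1 + (1.35-1)·7.75/9 = 1.301389
θ = twist·z/height = 135°·7.75/9 = 116.2500° = 2.028945 rad
cos θ = -0.442289, sin θ = 0.896873 (intermediates below are computed at full precision and shown rounded to 5 d.p.)
v1: (-4.5,0) → rotate → (1.99030,-4.03593) → ×s → (2.59015,-5.25231) → (2.59,-5.25)
v2: (4.5,0) → rotate → (-1.99030,4.03593) → ×s → (-2.59015,5.25231) → (-2.59,5.25)
v3: (-0.5,5) → rotate → (-4.26322,-2.65988) → ×s → (-5.54811,-3.46154) → (-5.55,-3.46)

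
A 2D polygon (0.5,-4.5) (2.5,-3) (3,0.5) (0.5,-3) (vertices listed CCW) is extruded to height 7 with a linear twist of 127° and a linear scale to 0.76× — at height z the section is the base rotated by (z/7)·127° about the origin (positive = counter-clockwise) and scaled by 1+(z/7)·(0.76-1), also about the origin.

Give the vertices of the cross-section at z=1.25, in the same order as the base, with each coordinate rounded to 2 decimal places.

t = z/height = 1.25/7 = 0.178571
s = 1 + (scale-1)·z/height = 1 + (0.76-1)·1.25/7 = 0.957143
θ = twist·z/height = 127°·1.25/7 = 22.6786° = 0.395816 rad
cos θ = 0.922682, sin θ = 0.385561 (intermediates below are computed at full precision and shown rounded to 5 d.p.)
v1: (0.5,-4.5) → rotate → (2.19637,-3.95929) → ×s → (2.10224,-3.78961) → (2.10,-3.79)
v2: (2.5,-3) → rotate → (3.46339,-1.80414) → ×s → (3.31496,-1.72682) → (3.31,-1.73)
v3: (3,0.5) → rotate → (2.57527,1.61802) → ×s → (2.46490,1.54868) → (2.46,1.55)
v4: (0.5,-3) → rotate → (1.61802,-2.57527) → ×s → (1.54868,-2.46490) → (1.55,-2.46)

Cross-section at z=1.25: (2.10,-3.79) (3.31,-1.73) (2.46,1.55) (1.55,-2.46)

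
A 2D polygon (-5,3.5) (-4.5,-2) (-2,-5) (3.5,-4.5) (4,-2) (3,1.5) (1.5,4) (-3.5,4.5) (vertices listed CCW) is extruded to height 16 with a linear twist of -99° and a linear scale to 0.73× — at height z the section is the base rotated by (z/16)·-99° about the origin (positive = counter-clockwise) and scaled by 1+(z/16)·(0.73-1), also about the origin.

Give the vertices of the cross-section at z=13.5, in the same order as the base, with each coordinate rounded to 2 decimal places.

t = z/height = 13.5/16 = 0.84375
s = 1 + (scale-1)·z/height = 1 + (0.73-1)·13.5/16 = 0.772188
θ = twist·z/height = -99°·13.5/16 = -83.5313° = -1.457895 rad
cos θ = 0.112661, sin θ = -0.993633 (intermediates below are computed at full precision and shown rounded to 5 d.p.)
v1: (-5,3.5) → rotate → (2.91441,5.36248) → ×s → (2.25047,4.14084) → (2.25,4.14)
v2: (-4.5,-2) → rotate → (-2.49424,4.24603) → ×s → (-1.92602,3.27873) → (-1.93,3.28)
v3: (-2,-5) → rotate → (-5.19349,1.42396) → ×s → (-4.01035,1.09956) → (-4.01,1.10)
v4: (3.5,-4.5) → rotate → (-4.07704,-3.98469) → ×s → (-3.14824,-3.07693) → (-3.15,-3.08)
v5: (4,-2) → rotate → (-1.53662,-4.19986) → ×s → (-1.18656,-3.24308) → (-1.19,-3.24)
v6: (3,1.5) → rotate → (1.82843,-2.81191) → ×s → (1.41189,-2.17132) → (1.41,-2.17)
v7: (1.5,4) → rotate → (4.14353,-1.03981) → ×s → (3.19958,-0.80292) → (3.20,-0.80)
v8: (-3.5,4.5) → rotate → (4.07704,3.98469) → ×s → (3.14824,3.07693) → (3.15,3.08)

Cross-section at z=13.5: (2.25,4.14) (-1.93,3.28) (-4.01,1.10) (-3.15,-3.08) (-1.19,-3.24) (1.41,-2.17) (3.20,-0.80) (3.15,3.08)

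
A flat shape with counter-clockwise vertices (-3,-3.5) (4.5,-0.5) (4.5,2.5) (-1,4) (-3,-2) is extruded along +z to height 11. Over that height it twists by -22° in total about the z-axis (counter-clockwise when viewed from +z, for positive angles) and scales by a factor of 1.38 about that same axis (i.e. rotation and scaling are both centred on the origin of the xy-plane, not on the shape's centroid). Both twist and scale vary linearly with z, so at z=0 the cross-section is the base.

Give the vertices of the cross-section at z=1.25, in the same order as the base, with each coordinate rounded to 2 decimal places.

t = z/height = 1.25/11 = 0.113636
s = 1 + (scale-1)·z/height = 1 + (1.38-1)·1.25/11 = 1.043182
θ = twist·z/height = -22°·1.25/11 = -2.5000° = -0.043633 rad
cos θ = 0.999048, sin θ = -0.043619 (intermediates below are computed at full precision and shown rounded to 5 d.p.)
v1: (-3,-3.5) → rotate → (-3.14981,-3.36581) → ×s → (-3.28583,-3.51115) → (-3.29,-3.51)
v2: (4.5,-0.5) → rotate → (4.47391,-0.69581) → ×s → (4.66710,-0.72586) → (4.67,-0.73)
v3: (4.5,2.5) → rotate → (4.60477,2.30133) → ×s → (4.80361,2.40071) → (4.80,2.40)
v4: (-1,4) → rotate → (-0.82457,4.03981) → ×s → (-0.86018,4.21426) → (-0.86,4.21)
v5: (-3,-2) → rotate → (-3.08438,-1.86724) → ×s → (-3.21757,-1.94787) → (-3.22,-1.95)

Cross-section at z=1.25: (-3.29,-3.51) (4.67,-0.73) (4.80,2.40) (-0.86,4.21) (-3.22,-1.95)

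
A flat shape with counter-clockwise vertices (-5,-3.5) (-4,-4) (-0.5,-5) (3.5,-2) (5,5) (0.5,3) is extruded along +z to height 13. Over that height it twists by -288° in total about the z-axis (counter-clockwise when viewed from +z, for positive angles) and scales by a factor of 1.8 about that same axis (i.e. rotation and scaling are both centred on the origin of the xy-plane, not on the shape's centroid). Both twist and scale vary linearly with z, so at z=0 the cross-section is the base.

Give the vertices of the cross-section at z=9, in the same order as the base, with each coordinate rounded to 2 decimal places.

t = z/height = 9/13 = 0.692308
s = 1 + (scale-1)·z/height = 1 + (1.8-1)·9/13 = 1.553846
θ = twist·z/height = -288°·9/13 = -199.3846° = -3.479918 rad
cos θ = -0.943312, sin θ = 0.331908 (intermediates below are computed at full precision and shown rounded to 5 d.p.)
v1: (-5,-3.5) → rotate → (5.87824,1.64205) → ×s → (9.13388,2.55150) → (9.13,2.55)
v2: (-4,-4) → rotate → (5.10088,2.44562) → ×s → (7.92598,3.80011) → (7.93,3.80)
v3: (-0.5,-5) → rotate → (2.13120,4.55061) → ×s → (3.31155,7.07094) → (3.31,7.07)
v4: (3.5,-2) → rotate → (-2.63778,3.04830) → ×s → (-4.09870,4.73659) → (-4.10,4.74)
v5: (5,5) → rotate → (-6.37610,-3.05702) → ×s → (-9.90748,-4.75014) → (-9.91,-4.75)
v6: (0.5,3) → rotate → (-1.46738,-2.66398) → ×s → (-2.28008,-4.13942) → (-2.28,-4.14)

Cross-section at z=9: (9.13,2.55) (7.93,3.80) (3.31,7.07) (-4.10,4.74) (-9.91,-4.75) (-2.28,-4.14)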